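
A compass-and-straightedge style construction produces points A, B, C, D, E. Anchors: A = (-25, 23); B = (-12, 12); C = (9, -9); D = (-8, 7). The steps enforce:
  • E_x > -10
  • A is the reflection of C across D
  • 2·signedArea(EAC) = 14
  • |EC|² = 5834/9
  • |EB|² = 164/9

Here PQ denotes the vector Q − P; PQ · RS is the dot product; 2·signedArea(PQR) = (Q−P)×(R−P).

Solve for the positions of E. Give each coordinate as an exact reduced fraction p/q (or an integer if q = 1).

1. E_x = -28/3  [line 32·x + 34·y + 4 = 0 ∩ |EB|² = 164/9]
2. E_y = 26/3  [line 32·x + 34·y + 4 = 0 ∩ |EB|² = 164/9]
   → E = (-28/3, 26/3)

E = (-28/3, 26/3)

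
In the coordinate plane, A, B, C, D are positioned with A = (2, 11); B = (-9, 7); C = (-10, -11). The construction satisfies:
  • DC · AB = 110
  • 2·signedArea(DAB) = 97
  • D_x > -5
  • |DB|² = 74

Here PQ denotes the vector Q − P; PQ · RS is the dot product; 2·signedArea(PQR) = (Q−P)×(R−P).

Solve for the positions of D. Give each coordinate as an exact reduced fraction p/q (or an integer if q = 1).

D = (-4, 0)

1. D_x = -4  [DC · AB = 110 ∩ 2·signedArea(DAB) = 97]
2. D_y = 0  [DC · AB = 110 ∩ 2·signedArea(DAB) = 97]
   → D = (-4, 0)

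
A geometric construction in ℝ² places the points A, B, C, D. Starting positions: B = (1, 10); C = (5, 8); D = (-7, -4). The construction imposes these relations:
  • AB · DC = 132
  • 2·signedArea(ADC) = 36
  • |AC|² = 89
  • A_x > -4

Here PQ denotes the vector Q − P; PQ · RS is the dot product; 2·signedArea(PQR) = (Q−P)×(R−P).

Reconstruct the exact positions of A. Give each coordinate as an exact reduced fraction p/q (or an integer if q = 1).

1. A_x = -3  [AB · DC = 132 ∩ 2·signedArea(ADC) = 36]
2. A_y = 3  [AB · DC = 132 ∩ 2·signedArea(ADC) = 36]
   → A = (-3, 3)

A = (-3, 3)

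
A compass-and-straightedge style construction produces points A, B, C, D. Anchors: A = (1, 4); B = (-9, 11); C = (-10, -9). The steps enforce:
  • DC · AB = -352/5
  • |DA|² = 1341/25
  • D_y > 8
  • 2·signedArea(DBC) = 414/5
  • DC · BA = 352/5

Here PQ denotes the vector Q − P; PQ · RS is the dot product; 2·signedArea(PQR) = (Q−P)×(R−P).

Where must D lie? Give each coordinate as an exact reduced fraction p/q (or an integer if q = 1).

1. D_x = -5  [DC · AB = -352/5 ∩ 2·signedArea(DBC) = 414/5]
2. D_y = 41/5  [DC · AB = -352/5 ∩ 2·signedArea(DBC) = 414/5]
   → D = (-5, 41/5)

D = (-5, 41/5)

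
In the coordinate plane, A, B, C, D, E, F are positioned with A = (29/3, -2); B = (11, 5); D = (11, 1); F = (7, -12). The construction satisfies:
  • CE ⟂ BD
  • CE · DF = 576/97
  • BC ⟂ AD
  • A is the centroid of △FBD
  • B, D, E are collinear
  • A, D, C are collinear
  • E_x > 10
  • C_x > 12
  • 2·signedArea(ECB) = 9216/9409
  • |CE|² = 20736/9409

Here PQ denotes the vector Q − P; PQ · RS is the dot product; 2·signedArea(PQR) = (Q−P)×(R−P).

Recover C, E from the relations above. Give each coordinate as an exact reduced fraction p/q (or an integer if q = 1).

1. C_x = 1211/97  [A, D, C are collinear ∩ BC ⟂ AD]
2. C_y = 421/97  [A, D, C are collinear ∩ BC ⟂ AD]
   → C = (1211/97, 421/97)
3. E_x = 11  [B, D, E are collinear ∩ CE ⟂ BD]
4. E_y = 421/97  [B, D, E are collinear ∩ CE ⟂ BD]
   → E = (11, 421/97)

C = (1211/97, 421/97)
E = (11, 421/97)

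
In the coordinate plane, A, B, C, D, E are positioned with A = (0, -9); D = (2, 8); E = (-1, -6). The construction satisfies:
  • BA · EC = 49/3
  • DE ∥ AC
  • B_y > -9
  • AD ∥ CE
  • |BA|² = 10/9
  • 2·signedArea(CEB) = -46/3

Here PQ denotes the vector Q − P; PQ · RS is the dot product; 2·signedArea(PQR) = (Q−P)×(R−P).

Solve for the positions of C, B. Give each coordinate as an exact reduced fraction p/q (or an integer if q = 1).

B = (-1/3, -8)
C = (-3, -23)

1. C_x = -3  [AD ∥ CE ∩ DE ∥ AC]
2. C_y = -23  [AD ∥ CE ∩ DE ∥ AC]
   → C = (-3, -23)
3. B_x = -1/3  [BA · EC = 49/3 ∩ 2·signedArea(CEB) = -46/3]
4. B_y = -8  [BA · EC = 49/3 ∩ 2·signedArea(CEB) = -46/3]
   → B = (-1/3, -8)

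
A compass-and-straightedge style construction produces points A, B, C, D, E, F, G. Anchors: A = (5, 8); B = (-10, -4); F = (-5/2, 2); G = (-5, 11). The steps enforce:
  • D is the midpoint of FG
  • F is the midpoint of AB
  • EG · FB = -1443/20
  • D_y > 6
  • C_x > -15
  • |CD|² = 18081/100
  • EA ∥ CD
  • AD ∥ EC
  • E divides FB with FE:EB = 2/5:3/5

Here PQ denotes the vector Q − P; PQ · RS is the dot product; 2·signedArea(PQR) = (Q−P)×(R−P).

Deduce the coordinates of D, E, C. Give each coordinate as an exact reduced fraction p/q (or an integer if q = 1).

1. D_x = -15/4  [D is the midpoint of FG]
2. D_y = 13/2  [D is the midpoint of FG]
   → D = (-15/4, 13/2)
3. E_x = -11/2  [E divides FB with FE:EB = 2/5:3/5]
4. E_y = -2/5  [E divides FB with FE:EB = 2/5:3/5]
   → E = (-11/2, -2/5)
5. C_x = -57/4  [EA ∥ CD ∩ AD ∥ EC]
6. C_y = -19/10  [EA ∥ CD ∩ AD ∥ EC]
   → C = (-57/4, -19/10)

C = (-57/4, -19/10)
D = (-15/4, 13/2)
E = (-11/2, -2/5)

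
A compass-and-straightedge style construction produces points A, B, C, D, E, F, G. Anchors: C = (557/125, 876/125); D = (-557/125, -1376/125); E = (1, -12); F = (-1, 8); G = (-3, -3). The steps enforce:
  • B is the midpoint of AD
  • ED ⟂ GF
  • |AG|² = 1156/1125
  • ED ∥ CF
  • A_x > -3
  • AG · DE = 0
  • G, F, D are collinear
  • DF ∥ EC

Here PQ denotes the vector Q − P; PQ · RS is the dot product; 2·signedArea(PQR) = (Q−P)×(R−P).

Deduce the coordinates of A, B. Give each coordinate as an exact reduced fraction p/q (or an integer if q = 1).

A = (-1057/375, -751/375)
B = (-1364/375, -4879/750)

1. A_x = -1057/375  [line -682/125·x + 124/125·y + -1674/125 = 0 ∩ |AG|² = 1156/1125]
2. A_y = -751/375  [line -682/125·x + 124/125·y + -1674/125 = 0 ∩ |AG|² = 1156/1125]
   → A = (-1057/375, -751/375)
3. B_x = -1364/375  [B is the midpoint of AD]
4. B_y = -4879/750  [B is the midpoint of AD]
   → B = (-1364/375, -4879/750)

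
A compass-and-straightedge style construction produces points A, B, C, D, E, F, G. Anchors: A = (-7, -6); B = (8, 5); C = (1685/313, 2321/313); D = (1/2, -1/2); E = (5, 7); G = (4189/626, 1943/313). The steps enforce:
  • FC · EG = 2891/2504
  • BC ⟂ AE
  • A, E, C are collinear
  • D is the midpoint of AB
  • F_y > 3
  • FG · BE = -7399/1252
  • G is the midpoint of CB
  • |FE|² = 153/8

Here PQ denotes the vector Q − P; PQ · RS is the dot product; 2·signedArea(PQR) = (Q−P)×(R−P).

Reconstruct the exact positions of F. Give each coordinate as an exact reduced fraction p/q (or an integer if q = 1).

F = (11/4, 13/4)

1. F_x = 11/4  [FG · BE = -7399/1252 ∩ FC · EG = 2891/2504]
2. F_y = 13/4  [FG · BE = -7399/1252 ∩ FC · EG = 2891/2504]
   → F = (11/4, 13/4)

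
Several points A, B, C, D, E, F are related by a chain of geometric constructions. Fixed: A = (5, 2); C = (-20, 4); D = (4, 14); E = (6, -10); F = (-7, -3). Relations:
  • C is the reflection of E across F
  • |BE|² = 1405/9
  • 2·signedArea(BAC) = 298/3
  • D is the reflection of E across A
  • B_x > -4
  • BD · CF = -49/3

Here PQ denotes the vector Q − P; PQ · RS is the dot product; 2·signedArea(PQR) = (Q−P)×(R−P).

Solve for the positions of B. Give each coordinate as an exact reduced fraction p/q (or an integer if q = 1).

B = (-3, -4/3)

1. B_x = -3  [BD · CF = -49/3 ∩ 2·signedArea(BAC) = 298/3]
2. B_y = -4/3  [BD · CF = -49/3 ∩ 2·signedArea(BAC) = 298/3]
   → B = (-3, -4/3)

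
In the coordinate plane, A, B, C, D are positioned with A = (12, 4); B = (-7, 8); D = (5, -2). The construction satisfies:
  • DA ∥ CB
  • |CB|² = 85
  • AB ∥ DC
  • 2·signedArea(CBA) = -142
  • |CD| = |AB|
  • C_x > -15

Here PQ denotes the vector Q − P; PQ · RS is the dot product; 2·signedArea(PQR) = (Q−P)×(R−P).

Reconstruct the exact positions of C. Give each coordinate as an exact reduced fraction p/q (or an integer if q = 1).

1. C_x = -14  [DA ∥ CB ∩ AB ∥ DC]
2. C_y = 2  [DA ∥ CB ∩ AB ∥ DC]
   → C = (-14, 2)

C = (-14, 2)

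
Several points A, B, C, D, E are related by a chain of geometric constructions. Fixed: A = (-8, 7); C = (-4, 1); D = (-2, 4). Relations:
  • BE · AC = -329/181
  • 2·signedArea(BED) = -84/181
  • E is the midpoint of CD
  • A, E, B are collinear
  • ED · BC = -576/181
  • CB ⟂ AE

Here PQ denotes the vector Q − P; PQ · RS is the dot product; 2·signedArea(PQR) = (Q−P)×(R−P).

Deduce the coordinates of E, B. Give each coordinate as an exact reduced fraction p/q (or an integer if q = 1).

B = (-508/181, 421/181)
E = (-3, 5/2)

1. E_x = -3  [E is the midpoint of CD]
2. E_y = 5/2  [E is the midpoint of CD]
   → E = (-3, 5/2)
3. B_x = -508/181  [A, E, B are collinear ∩ CB ⟂ AE]
4. B_y = 421/181  [A, E, B are collinear ∩ CB ⟂ AE]
   → B = (-508/181, 421/181)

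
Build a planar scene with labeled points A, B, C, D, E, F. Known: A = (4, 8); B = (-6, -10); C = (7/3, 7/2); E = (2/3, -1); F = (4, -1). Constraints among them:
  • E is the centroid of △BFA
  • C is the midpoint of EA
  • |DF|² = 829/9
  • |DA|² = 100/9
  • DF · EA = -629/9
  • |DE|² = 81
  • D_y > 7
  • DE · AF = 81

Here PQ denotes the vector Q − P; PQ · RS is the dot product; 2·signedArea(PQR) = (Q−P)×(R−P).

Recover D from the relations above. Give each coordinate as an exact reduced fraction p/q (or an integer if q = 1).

D = (2/3, 8)

1. D_x = 2/3  [DE · AF = 81 ∩ DF · EA = -629/9]
2. D_y = 8  [DE · AF = 81 ∩ DF · EA = -629/9]
   → D = (2/3, 8)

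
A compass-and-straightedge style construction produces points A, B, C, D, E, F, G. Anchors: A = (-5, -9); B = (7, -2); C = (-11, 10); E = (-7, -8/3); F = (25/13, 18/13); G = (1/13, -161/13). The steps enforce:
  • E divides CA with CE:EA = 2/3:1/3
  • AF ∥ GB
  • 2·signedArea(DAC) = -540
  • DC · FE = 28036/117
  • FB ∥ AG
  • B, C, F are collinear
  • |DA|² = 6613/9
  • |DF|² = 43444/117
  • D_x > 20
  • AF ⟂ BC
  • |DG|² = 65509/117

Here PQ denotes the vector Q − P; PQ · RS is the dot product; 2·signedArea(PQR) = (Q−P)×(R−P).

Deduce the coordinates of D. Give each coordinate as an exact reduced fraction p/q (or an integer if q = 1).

1. D_x = 21  [2·signedArea(DAC) = -540 ∩ DC · FE = 28036/117]
2. D_y = -4/3  [2·signedArea(DAC) = -540 ∩ DC · FE = 28036/117]
   → D = (21, -4/3)

D = (21, -4/3)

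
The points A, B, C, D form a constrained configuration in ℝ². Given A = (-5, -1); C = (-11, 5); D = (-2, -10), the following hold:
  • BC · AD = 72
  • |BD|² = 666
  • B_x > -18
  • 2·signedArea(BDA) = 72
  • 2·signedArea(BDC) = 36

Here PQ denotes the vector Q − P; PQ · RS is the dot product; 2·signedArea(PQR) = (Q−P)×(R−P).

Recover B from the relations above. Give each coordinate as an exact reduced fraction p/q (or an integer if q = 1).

1. B_x = -17  [2·signedArea(BDA) = 72 ∩ 2·signedArea(BDC) = 36]
2. B_y = 11  [2·signedArea(BDA) = 72 ∩ 2·signedArea(BDC) = 36]
   → B = (-17, 11)

B = (-17, 11)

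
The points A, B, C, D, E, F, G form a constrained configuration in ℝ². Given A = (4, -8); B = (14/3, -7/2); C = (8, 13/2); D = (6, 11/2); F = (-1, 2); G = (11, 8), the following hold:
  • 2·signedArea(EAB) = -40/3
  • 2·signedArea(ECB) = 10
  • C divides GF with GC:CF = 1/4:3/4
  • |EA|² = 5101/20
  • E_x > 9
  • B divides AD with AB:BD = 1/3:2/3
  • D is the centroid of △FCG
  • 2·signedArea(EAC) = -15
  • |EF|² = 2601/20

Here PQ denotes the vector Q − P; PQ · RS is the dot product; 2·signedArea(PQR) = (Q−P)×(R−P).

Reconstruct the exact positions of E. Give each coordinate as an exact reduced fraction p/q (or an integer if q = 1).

1. E_x = 46/5  [2·signedArea(EAC) = -15 ∩ 2·signedArea(ECB) = 10]
2. E_y = 71/10  [2·signedArea(EAC) = -15 ∩ 2·signedArea(ECB) = 10]
   → E = (46/5, 71/10)

E = (46/5, 71/10)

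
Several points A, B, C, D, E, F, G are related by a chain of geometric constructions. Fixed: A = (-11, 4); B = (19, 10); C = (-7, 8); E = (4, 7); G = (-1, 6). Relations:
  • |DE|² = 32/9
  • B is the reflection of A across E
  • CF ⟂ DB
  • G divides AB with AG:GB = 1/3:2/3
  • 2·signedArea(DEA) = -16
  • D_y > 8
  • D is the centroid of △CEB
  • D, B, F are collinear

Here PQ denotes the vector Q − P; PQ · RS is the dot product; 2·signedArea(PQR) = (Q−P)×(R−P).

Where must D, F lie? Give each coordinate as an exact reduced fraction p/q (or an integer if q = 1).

1. D_x = 16/3  [D is the centroid of △CEB]
2. D_y = 25/3  [D is the centroid of △CEB]
   → D = (16/3, 25/3)
3. F_x = -5851/853  [D, B, F are collinear ∩ CF ⟂ DB]
4. F_y = 5840/853  [D, B, F are collinear ∩ CF ⟂ DB]
   → F = (-5851/853, 5840/853)

D = (16/3, 25/3)
F = (-5851/853, 5840/853)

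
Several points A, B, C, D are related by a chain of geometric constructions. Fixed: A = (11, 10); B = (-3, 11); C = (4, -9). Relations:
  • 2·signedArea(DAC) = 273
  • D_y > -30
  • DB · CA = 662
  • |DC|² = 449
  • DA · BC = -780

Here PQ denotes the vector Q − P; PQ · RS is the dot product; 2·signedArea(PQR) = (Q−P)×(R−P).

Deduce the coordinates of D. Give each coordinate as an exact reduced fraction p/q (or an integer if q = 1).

1. D_x = 11  [DA · BC = -780 ∩ 2·signedArea(DAC) = 273]
2. D_y = -29  [DA · BC = -780 ∩ 2·signedArea(DAC) = 273]
   → D = (11, -29)

D = (11, -29)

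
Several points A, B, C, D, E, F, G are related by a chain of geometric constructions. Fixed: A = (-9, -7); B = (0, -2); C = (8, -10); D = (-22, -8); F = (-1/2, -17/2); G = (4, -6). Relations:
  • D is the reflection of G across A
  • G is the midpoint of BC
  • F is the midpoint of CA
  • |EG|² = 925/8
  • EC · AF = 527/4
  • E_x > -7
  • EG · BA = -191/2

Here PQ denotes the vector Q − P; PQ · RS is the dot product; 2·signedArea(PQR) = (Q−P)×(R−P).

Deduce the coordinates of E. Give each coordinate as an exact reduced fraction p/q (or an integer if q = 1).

E = (-27/4, -23/4)

1. E_x = -27/4  [EG · BA = -191/2 ∩ EC · AF = 527/4]
2. E_y = -23/4  [EG · BA = -191/2 ∩ EC · AF = 527/4]
   → E = (-27/4, -23/4)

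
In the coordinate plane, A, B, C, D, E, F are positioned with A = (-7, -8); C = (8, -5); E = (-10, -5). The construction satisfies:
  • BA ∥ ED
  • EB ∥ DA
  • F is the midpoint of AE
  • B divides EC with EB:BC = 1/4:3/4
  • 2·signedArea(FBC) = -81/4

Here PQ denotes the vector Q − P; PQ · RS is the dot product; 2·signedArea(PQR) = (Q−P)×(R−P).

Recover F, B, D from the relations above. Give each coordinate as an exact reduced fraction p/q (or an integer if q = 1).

B = (-11/2, -5)
D = (-23/2, -8)
F = (-17/2, -13/2)

1. F_x = -17/2  [F is the midpoint of AE]
2. F_y = -13/2  [F is the midpoint of AE]
   → F = (-17/2, -13/2)
3. B_x = -11/2  [B divides EC with EB:BC = 1/4:3/4]
4. B_y = -5  [B divides EC with EB:BC = 1/4:3/4]
   → B = (-11/2, -5)
5. D_x = -23/2  [EB ∥ DA ∩ BA ∥ ED]
6. D_y = -8  [EB ∥ DA ∩ BA ∥ ED]
   → D = (-23/2, -8)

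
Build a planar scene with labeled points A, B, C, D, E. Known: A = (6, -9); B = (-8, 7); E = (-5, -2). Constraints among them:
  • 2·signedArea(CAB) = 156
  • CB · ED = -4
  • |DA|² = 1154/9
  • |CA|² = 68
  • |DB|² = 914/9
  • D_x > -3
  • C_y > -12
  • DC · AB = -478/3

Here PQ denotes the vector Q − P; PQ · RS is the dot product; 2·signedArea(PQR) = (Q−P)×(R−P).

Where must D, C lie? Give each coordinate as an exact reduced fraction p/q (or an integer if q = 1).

1. C_x = -2  [line -16·x + -14·y + -186 = 0 ∩ |CA|² = 68]
2. C_y = -11  [line -16·x + -14·y + -186 = 0 ∩ |CA|² = 68]
   → C = (-2, -11)
3. D_x = -7/3  [DC · AB = -478/3 ∩ CB · ED = -4]
4. D_y = -4/3  [DC · AB = -478/3 ∩ CB · ED = -4]
   → D = (-7/3, -4/3)

C = (-2, -11)
D = (-7/3, -4/3)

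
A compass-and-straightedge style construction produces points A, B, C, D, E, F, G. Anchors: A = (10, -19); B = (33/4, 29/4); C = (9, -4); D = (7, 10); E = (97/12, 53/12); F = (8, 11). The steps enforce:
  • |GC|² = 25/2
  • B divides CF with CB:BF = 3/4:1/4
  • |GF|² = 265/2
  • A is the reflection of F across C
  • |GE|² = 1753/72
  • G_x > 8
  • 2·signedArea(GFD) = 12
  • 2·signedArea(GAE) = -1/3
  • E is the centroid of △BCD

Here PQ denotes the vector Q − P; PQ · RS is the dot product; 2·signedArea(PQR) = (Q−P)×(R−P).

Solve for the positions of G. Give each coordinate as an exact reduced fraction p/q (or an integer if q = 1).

1. G_x = 17/2  [2·signedArea(GAE) = -1/3 ∩ 2·signedArea(GFD) = 12]
2. G_y = -1/2  [2·signedArea(GAE) = -1/3 ∩ 2·signedArea(GFD) = 12]
   → G = (17/2, -1/2)

G = (17/2, -1/2)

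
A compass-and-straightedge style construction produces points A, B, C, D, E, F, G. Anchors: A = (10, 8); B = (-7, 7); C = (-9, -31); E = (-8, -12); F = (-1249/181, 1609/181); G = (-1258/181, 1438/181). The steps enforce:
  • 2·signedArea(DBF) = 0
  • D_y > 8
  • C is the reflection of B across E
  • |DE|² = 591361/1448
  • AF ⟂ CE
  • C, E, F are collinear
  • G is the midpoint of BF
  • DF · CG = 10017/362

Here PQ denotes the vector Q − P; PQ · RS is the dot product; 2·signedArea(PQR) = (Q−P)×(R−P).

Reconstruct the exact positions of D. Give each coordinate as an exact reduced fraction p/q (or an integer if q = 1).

1. D_x = -5023/724  [2·signedArea(DBF) = 0 ∩ DF · CG = 10017/362]
2. D_y = 5923/724  [2·signedArea(DBF) = 0 ∩ DF · CG = 10017/362]
   → D = (-5023/724, 5923/724)

D = (-5023/724, 5923/724)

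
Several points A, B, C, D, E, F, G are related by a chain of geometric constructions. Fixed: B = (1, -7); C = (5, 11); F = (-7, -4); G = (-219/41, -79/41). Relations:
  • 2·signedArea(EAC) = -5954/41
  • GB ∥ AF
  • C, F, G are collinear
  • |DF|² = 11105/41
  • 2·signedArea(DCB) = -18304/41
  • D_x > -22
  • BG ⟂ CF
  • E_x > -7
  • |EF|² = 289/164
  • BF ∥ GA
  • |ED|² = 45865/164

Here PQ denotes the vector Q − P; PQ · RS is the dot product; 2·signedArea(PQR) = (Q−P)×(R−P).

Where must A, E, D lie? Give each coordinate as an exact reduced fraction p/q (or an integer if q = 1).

1. A_x = -547/41  [GB ∥ AF ∩ BF ∥ GA]
2. A_y = 44/41  [GB ∥ AF ∩ BF ∥ GA]
   → A = (-547/41, 44/41)
3. E_x = -253/41  [line -407/41·x + 752/41·y + -283/41 = 0 ∩ |EF|² = 289/164]
4. E_y = -243/82  [line -407/41·x + 752/41·y + -283/41 = 0 ∩ |EF|² = 289/164]
   → E = (-253/41, -243/82)
5. D_x = -875/41  [line 18·x + -4·y + 16418/41 = 0 ∩ |DF|² = 11105/41]
6. D_y = 167/41  [line 18·x + -4·y + 16418/41 = 0 ∩ |DF|² = 11105/41]
   → D = (-875/41, 167/41)

A = (-547/41, 44/41)
D = (-875/41, 167/41)
E = (-253/41, -243/82)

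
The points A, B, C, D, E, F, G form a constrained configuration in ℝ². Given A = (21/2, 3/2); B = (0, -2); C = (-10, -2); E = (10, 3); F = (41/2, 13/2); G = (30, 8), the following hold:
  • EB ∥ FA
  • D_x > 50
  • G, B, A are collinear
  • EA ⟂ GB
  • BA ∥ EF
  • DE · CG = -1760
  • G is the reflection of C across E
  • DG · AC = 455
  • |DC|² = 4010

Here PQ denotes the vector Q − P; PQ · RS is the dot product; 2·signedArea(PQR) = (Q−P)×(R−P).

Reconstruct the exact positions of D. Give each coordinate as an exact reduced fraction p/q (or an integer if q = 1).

1. D_x = 51  [DE · CG = -1760 ∩ DG · AC = 455]
2. D_y = 15  [DE · CG = -1760 ∩ DG · AC = 455]
   → D = (51, 15)

D = (51, 15)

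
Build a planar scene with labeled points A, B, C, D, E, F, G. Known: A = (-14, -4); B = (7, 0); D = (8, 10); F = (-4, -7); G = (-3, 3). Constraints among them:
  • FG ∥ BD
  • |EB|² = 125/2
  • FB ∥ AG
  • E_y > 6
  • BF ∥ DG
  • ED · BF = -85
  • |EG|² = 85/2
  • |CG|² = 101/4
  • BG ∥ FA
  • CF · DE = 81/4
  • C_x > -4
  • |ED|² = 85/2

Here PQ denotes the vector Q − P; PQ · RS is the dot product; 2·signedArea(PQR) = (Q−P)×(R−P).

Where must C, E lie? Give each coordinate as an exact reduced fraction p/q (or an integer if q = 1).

1. E_x = 5/2  [line 11·x + 7·y + -73 = 0 ∩ |ED|² = 85/2]
2. E_y = 13/2  [line 11·x + 7·y + -73 = 0 ∩ |ED|² = 85/2]
   → E = (5/2, 13/2)
3. C_x = -7/2  [line 11/2·x + 7/2·y + 105/4 = 0 ∩ |CG|² = 101/4]
4. C_y = -2  [line 11/2·x + 7/2·y + 105/4 = 0 ∩ |CG|² = 101/4]
   → C = (-7/2, -2)

C = (-7/2, -2)
E = (5/2, 13/2)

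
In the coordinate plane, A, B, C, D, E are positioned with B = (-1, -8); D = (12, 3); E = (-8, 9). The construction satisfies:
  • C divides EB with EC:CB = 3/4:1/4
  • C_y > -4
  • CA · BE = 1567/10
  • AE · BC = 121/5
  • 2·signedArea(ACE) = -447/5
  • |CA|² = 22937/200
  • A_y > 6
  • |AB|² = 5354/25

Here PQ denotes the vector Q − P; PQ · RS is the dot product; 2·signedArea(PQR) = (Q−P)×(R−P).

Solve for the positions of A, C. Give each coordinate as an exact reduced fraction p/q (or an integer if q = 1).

1. C_x = -11/4  [C divides EB with EC:CB = 3/4:1/4]
2. C_y = -15/4  [C divides EB with EC:CB = 3/4:1/4]
   → C = (-11/4, -15/4)
3. A_x = 0  [AE · BC = 121/5 ∩ 2·signedArea(ACE) = -447/5]
4. A_y = 33/5  [AE · BC = 121/5 ∩ 2·signedArea(ACE) = -447/5]
   → A = (0, 33/5)

A = (0, 33/5)
C = (-11/4, -15/4)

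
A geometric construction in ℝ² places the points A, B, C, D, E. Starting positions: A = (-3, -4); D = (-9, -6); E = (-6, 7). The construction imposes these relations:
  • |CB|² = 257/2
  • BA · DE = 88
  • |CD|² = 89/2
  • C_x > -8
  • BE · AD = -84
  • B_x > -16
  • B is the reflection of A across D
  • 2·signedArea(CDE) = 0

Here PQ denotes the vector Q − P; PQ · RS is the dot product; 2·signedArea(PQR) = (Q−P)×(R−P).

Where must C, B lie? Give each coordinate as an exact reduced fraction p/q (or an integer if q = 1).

1. C_x = -15/2  [line -13·x + 3·y + -99 = 0 ∩ |CD|² = 89/2]
2. C_y = 1/2  [line -13·x + 3·y + -99 = 0 ∩ |CD|² = 89/2]
   → C = (-15/2, 1/2)
3. B_x = -15  [B is the reflection of A across D]
4. B_y = -8  [B is the reflection of A across D]
   → B = (-15, -8)

B = (-15, -8)
C = (-15/2, 1/2)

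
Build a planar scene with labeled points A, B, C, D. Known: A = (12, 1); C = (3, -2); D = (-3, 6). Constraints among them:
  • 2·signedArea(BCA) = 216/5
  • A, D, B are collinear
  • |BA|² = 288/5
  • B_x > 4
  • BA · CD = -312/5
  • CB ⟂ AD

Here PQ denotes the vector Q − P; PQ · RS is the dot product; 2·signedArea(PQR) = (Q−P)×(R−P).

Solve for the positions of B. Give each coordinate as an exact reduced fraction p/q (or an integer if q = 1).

1. B_x = 24/5  [A, D, B are collinear ∩ CB ⟂ AD]
2. B_y = 17/5  [A, D, B are collinear ∩ CB ⟂ AD]
   → B = (24/5, 17/5)

B = (24/5, 17/5)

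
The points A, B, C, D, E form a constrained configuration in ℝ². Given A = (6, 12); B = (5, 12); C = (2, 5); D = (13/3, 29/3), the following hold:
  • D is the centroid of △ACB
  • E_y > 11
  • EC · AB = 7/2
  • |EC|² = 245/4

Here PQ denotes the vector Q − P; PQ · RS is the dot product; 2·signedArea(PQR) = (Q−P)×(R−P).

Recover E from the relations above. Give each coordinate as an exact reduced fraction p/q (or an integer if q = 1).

1. E_x = 11/2  [EC · AB = 7/2]
2. E_y = 12  [|EC|² = 245/4]
   → E = (11/2, 12)

E = (11/2, 12)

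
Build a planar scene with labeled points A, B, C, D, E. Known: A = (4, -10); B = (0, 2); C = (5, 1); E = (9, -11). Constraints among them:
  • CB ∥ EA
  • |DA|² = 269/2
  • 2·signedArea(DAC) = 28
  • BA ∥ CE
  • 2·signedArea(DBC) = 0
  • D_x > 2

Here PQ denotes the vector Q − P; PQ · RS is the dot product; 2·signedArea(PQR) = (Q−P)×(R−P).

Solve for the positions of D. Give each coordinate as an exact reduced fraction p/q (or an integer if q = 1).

D = (5/2, 3/2)

1. D_x = 5/2  [2·signedArea(DBC) = 0 ∩ 2·signedArea(DAC) = 28]
2. D_y = 3/2  [2·signedArea(DBC) = 0 ∩ 2·signedArea(DAC) = 28]
   → D = (5/2, 3/2)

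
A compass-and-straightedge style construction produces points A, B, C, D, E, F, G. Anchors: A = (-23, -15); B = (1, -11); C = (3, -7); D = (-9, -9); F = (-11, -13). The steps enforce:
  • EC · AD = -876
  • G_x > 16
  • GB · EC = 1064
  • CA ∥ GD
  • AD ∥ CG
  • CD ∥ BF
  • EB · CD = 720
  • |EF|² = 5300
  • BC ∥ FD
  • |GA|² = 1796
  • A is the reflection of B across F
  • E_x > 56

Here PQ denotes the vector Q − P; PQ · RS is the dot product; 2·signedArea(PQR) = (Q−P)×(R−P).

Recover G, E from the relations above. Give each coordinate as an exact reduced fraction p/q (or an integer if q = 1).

1. G_x = 17  [CA ∥ GD ∩ AD ∥ CG]
2. G_y = -1  [CA ∥ GD ∩ AD ∥ CG]
   → G = (17, -1)
3. E_x = 57  [EC · AD = -876 ∩ GB · EC = 1064]
4. E_y = 13  [EC · AD = -876 ∩ GB · EC = 1064]
   → E = (57, 13)

E = (57, 13)
G = (17, -1)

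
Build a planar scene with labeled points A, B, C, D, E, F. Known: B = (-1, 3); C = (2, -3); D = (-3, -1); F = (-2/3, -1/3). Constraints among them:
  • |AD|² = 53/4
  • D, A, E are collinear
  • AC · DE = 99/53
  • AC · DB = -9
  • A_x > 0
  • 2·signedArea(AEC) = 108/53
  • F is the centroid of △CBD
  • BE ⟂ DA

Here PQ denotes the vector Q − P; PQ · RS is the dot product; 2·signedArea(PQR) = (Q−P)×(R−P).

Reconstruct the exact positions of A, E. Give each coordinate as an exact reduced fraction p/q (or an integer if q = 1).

1. A_x = 1/2  [line -2·x + -4·y + 1 = 0 ∩ |AD|² = 53/4]
2. A_y = 0  [line -2·x + -4·y + 1 = 0 ∩ |AD|² = 53/4]
   → A = (1/2, 0)
3. E_x = -5/53  [D, A, E are collinear ∩ BE ⟂ DA]
4. E_y = -9/53  [D, A, E are collinear ∩ BE ⟂ DA]
   → E = (-5/53, -9/53)

A = (1/2, 0)
E = (-5/53, -9/53)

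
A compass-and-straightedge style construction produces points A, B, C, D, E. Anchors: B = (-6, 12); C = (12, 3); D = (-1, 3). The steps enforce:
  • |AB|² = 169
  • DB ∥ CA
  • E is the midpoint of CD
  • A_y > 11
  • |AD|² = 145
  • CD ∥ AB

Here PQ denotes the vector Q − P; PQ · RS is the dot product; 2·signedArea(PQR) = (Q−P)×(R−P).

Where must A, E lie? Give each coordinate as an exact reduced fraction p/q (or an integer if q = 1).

1. A_x = 7  [CD ∥ AB ∩ DB ∥ CA]
2. A_y = 12  [CD ∥ AB ∩ DB ∥ CA]
   → A = (7, 12)
3. E_x = 11/2  [E is the midpoint of CD]
4. E_y = 3  [E is the midpoint of CD]
   → E = (11/2, 3)

A = (7, 12)
E = (11/2, 3)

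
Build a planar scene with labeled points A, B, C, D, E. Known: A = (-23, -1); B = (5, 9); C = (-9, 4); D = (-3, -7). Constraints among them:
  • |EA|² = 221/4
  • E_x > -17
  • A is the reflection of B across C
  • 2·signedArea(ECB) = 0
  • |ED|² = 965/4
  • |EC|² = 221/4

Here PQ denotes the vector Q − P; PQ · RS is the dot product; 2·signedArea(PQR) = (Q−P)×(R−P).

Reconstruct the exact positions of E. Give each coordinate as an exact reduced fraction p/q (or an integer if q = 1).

E = (-16, 3/2)

1. E_x = -16  [line -5·x + 14·y + -101 = 0 ∩ |EA|² = 221/4]
2. E_y = 3/2  [line -5·x + 14·y + -101 = 0 ∩ |EA|² = 221/4]
   → E = (-16, 3/2)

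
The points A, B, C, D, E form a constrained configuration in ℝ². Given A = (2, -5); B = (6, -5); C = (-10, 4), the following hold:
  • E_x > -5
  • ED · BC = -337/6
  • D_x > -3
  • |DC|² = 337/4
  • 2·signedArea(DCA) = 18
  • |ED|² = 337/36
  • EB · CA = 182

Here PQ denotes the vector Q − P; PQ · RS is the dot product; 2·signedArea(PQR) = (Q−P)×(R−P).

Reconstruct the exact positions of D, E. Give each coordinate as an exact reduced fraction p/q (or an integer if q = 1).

1. D_x = -2  [line 9·x + 12·y + 24 = 0 ∩ |DC|² = 337/4]
2. D_y = -1/2  [line 9·x + 12·y + 24 = 0 ∩ |DC|² = 337/4]
   → D = (-2, -1/2)
3. E_x = -14/3  [EB · CA = 182 ∩ ED · BC = -337/6]
4. E_y = 1  [EB · CA = 182 ∩ ED · BC = -337/6]
   → E = (-14/3, 1)

D = (-2, -1/2)
E = (-14/3, 1)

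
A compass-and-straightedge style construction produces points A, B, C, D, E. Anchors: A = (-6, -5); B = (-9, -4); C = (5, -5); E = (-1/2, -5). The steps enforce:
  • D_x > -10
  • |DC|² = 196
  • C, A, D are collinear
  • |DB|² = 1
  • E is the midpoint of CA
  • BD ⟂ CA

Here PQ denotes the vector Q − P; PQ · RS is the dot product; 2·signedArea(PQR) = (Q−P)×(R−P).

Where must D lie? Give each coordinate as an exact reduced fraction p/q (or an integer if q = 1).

1. D_x = -9  [C, A, D are collinear ∩ BD ⟂ CA]
2. D_y = -5  [C, A, D are collinear ∩ BD ⟂ CA]
   → D = (-9, -5)

D = (-9, -5)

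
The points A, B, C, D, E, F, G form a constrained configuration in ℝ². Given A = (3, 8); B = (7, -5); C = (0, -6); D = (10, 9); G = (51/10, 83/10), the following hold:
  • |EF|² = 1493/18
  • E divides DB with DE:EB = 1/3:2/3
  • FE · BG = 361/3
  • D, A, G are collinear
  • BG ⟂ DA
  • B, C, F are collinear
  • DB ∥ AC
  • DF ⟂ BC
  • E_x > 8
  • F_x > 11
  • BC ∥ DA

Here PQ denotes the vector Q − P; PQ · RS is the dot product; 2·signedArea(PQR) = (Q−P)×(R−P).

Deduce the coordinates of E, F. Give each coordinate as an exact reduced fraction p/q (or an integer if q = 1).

E = (9, 13/3)
F = (119/10, -43/10)

1. E_x = 9  [E divides DB with DE:EB = 1/3:2/3]
2. E_y = 13/3  [E divides DB with DE:EB = 1/3:2/3]
   → E = (9, 13/3)
3. F_x = 119/10  [B, C, F are collinear ∩ DF ⟂ BC]
4. F_y = -43/10  [B, C, F are collinear ∩ DF ⟂ BC]
   → F = (119/10, -43/10)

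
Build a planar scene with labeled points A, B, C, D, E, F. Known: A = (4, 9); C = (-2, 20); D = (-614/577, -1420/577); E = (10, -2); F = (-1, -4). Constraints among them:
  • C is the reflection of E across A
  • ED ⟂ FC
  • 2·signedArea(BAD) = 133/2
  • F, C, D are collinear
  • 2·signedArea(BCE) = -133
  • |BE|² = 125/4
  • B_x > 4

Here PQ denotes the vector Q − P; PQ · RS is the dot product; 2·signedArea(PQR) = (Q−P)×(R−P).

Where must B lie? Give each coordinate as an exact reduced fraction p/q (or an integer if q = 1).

1. B_x = 9/2  [2·signedArea(BAD) = 133/2 ∩ 2·signedArea(BCE) = -133]
2. B_y = -3  [2·signedArea(BAD) = 133/2 ∩ 2·signedArea(BCE) = -133]
   → B = (9/2, -3)

B = (9/2, -3)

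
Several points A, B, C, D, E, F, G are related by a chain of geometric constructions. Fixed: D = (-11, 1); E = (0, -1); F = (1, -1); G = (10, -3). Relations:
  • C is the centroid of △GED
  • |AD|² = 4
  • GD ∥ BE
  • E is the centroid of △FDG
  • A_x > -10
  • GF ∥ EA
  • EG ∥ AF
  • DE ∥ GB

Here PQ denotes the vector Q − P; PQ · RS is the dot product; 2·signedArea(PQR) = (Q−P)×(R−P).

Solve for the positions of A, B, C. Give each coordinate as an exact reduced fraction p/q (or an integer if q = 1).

A = (-9, 1)
B = (21, -5)
C = (-1/3, -1)

1. A_x = -9  [EG ∥ AF ∩ GF ∥ EA]
2. A_y = 1  [EG ∥ AF ∩ GF ∥ EA]
   → A = (-9, 1)
3. B_x = 21  [GD ∥ BE ∩ DE ∥ GB]
4. B_y = -5  [GD ∥ BE ∩ DE ∥ GB]
   → B = (21, -5)
5. C_x = -1/3  [C is the centroid of △GED]
6. C_y = -1  [C is the centroid of △GED]
   → C = (-1/3, -1)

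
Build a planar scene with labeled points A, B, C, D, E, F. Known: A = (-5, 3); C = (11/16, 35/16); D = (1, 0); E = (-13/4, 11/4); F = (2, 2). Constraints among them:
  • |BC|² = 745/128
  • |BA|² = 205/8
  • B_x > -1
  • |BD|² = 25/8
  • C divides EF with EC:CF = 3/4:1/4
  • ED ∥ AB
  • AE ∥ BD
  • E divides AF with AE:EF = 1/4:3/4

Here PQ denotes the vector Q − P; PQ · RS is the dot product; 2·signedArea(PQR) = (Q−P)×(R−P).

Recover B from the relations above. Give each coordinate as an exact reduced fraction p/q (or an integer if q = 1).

B = (-3/4, 1/4)

1. B_x = -3/4  [AE ∥ BD ∩ ED ∥ AB]
2. B_y = 1/4  [AE ∥ BD ∩ ED ∥ AB]
   → B = (-3/4, 1/4)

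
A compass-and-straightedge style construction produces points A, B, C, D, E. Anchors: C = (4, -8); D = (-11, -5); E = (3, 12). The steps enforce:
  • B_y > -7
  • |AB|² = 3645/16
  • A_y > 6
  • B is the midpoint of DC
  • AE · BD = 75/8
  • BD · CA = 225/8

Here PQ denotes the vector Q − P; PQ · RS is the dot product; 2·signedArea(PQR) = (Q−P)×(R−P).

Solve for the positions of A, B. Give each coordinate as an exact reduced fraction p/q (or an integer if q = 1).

1. B_x = -7/2  [B is the midpoint of DC]
2. B_y = -13/2  [B is the midpoint of DC]
   → B = (-7/2, -13/2)
3. A_x = 13/4  [line 15/2·x + -3/2·y + -111/8 = 0 ∩ |AB|² = 3645/16]
4. A_y = 7  [line 15/2·x + -3/2·y + -111/8 = 0 ∩ |AB|² = 3645/16]
   → A = (13/4, 7)

A = (13/4, 7)
B = (-7/2, -13/2)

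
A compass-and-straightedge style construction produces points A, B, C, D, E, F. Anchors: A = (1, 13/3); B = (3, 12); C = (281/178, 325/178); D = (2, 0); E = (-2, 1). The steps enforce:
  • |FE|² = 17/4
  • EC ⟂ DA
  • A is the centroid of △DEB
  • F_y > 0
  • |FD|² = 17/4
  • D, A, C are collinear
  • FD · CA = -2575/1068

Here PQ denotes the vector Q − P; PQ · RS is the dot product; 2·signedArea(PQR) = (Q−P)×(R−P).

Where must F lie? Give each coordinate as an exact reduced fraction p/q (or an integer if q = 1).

1. F_x = 0  [line 103/178·x + -1339/534·y + 1339/1068 = 0 ∩ |FE|² = 17/4]
2. F_y = 1/2  [line 103/178·x + -1339/534·y + 1339/1068 = 0 ∩ |FE|² = 17/4]
   → F = (0, 1/2)

F = (0, 1/2)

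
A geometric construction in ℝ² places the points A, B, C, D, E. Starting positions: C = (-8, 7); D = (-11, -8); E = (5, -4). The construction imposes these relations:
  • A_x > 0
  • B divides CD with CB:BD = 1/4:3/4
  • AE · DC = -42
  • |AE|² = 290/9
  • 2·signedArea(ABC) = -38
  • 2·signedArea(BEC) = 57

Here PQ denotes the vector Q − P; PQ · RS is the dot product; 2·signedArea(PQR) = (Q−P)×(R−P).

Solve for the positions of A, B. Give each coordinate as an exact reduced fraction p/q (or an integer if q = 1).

1. B_x = -35/4  [B divides CD with CB:BD = 1/4:3/4]
2. B_y = 13/4  [B divides CD with CB:BD = 1/4:3/4]
   → B = (-35/4, 13/4)
3. A_x = 2/3  [2·signedArea(ABC) = -38 ∩ AE · DC = -42]
4. A_y = -1/3  [2·signedArea(ABC) = -38 ∩ AE · DC = -42]
   → A = (2/3, -1/3)

A = (2/3, -1/3)
B = (-35/4, 13/4)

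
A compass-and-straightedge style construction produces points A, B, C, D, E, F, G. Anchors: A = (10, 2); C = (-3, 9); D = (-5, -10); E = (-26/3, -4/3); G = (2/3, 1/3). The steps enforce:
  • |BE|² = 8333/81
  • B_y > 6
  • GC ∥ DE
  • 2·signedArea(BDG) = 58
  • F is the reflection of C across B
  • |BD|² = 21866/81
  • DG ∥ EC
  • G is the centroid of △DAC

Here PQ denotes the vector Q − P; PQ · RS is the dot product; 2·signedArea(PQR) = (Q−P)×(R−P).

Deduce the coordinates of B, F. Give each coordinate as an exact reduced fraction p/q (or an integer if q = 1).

1. B_x = -16/9  [line -31/3·x + 17/3·y + -53 = 0 ∩ |BE|² = 8333/81]
2. B_y = 55/9  [line -31/3·x + 17/3·y + -53 = 0 ∩ |BE|² = 8333/81]
   → B = (-16/9, 55/9)
3. F_x = -5/9  [F is the reflection of C across B]
4. F_y = 29/9  [F is the reflection of C across B]
   → F = (-5/9, 29/9)

B = (-16/9, 55/9)
F = (-5/9, 29/9)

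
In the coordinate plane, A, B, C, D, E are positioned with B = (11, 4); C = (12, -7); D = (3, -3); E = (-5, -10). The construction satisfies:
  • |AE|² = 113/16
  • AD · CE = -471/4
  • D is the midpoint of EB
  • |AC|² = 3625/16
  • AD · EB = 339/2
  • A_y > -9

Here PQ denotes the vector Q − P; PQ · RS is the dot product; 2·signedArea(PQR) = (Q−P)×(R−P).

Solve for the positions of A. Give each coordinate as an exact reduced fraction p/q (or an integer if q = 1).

A = (-3, -33/4)

1. A_x = -3  [AD · EB = 339/2 ∩ AD · CE = -471/4]
2. A_y = -33/4  [AD · EB = 339/2 ∩ AD · CE = -471/4]
   → A = (-3, -33/4)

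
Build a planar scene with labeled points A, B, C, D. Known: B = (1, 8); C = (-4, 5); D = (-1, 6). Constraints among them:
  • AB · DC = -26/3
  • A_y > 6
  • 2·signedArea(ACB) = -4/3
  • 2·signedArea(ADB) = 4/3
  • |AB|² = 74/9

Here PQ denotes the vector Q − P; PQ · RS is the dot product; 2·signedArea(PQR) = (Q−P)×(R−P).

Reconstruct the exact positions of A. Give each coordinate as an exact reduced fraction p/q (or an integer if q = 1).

A = (-4/3, 19/3)

1. A_x = -4/3  [2·signedArea(ACB) = -4/3 ∩ 2·signedArea(ADB) = 4/3]
2. A_y = 19/3  [2·signedArea(ACB) = -4/3 ∩ 2·signedArea(ADB) = 4/3]
   → A = (-4/3, 19/3)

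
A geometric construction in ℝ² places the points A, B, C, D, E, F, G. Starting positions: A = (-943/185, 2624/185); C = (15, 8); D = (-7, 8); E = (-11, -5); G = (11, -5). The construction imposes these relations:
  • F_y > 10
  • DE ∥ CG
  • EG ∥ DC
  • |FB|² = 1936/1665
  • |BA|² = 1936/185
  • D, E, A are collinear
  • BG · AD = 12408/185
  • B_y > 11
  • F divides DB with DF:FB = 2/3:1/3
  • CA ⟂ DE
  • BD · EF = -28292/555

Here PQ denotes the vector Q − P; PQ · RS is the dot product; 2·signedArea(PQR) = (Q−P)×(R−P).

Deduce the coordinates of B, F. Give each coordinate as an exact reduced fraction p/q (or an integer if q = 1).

1. B_x = -1119/185  [line 352/185·x + 1144/185·y + -2112/37 = 0 ∩ |BA|² = 1936/185]
2. B_y = 2052/185  [line 352/185·x + 1144/185·y + -2112/37 = 0 ∩ |BA|² = 1936/185]
   → B = (-1119/185, 2052/185)
3. F_x = -3533/555  [BD · EF = -28292/555 ∩ F divides DB with DF:FB = 2/3:1/3]
4. F_y = 5584/555  [BD · EF = -28292/555 ∩ F divides DB with DF:FB = 2/3:1/3]
   → F = (-3533/555, 5584/555)

B = (-1119/185, 2052/185)
F = (-3533/555, 5584/555)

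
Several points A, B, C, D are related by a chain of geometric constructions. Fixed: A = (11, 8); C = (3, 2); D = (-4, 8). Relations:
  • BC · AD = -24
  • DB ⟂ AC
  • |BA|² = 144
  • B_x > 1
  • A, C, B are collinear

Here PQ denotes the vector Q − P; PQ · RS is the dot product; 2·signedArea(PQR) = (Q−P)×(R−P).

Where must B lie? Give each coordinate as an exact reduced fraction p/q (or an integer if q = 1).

1. B_x = 7/5  [A, C, B are collinear ∩ DB ⟂ AC]
2. B_y = 4/5  [A, C, B are collinear ∩ DB ⟂ AC]
   → B = (7/5, 4/5)

B = (7/5, 4/5)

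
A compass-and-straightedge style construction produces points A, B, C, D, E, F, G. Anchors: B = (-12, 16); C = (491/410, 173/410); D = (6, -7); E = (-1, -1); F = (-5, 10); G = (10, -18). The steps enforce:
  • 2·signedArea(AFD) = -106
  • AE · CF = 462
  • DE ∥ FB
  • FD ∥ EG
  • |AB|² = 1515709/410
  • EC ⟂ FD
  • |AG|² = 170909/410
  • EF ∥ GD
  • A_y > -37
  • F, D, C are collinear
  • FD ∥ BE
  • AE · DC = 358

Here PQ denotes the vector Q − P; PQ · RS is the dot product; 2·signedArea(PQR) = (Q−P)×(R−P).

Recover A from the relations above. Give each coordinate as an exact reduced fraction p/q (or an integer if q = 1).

1. A_x = 7709/410  [AE · DC = 358 ∩ 2·signedArea(AFD) = -106]
2. A_y = -14933/410  [AE · DC = 358 ∩ 2·signedArea(AFD) = -106]
   → A = (7709/410, -14933/410)

A = (7709/410, -14933/410)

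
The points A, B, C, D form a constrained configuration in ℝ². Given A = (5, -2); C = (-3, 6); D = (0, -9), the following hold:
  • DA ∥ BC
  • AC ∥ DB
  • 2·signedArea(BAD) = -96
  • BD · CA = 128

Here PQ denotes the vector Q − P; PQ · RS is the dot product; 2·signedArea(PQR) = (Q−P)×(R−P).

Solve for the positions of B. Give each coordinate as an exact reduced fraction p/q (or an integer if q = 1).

B = (-8, -1)

1. B_x = -8  [DA ∥ BC ∩ AC ∥ DB]
2. B_y = -1  [DA ∥ BC ∩ AC ∥ DB]
   → B = (-8, -1)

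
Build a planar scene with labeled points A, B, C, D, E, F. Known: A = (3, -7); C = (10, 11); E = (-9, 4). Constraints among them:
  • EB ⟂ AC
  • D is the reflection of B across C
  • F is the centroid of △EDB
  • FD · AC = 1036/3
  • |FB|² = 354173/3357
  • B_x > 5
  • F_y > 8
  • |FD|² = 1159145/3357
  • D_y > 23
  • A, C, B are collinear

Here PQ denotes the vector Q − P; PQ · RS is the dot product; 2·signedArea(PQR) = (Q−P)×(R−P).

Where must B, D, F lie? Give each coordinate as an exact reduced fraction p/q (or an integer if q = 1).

1. B_x = 1917/373  [A, C, B are collinear ∩ EB ⟂ AC]
2. B_y = -559/373  [A, C, B are collinear ∩ EB ⟂ AC]
   → B = (1917/373, -559/373)
3. D_x = 5543/373  [D is the reflection of B across C]
4. D_y = 8765/373  [D is the reflection of B across C]
   → D = (5543/373, 8765/373)
5. F_x = 11/3  [F is the centroid of △EDB]
6. F_y = 26/3  [F is the centroid of △EDB]
   → F = (11/3, 26/3)

B = (1917/373, -559/373)
D = (5543/373, 8765/373)
F = (11/3, 26/3)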